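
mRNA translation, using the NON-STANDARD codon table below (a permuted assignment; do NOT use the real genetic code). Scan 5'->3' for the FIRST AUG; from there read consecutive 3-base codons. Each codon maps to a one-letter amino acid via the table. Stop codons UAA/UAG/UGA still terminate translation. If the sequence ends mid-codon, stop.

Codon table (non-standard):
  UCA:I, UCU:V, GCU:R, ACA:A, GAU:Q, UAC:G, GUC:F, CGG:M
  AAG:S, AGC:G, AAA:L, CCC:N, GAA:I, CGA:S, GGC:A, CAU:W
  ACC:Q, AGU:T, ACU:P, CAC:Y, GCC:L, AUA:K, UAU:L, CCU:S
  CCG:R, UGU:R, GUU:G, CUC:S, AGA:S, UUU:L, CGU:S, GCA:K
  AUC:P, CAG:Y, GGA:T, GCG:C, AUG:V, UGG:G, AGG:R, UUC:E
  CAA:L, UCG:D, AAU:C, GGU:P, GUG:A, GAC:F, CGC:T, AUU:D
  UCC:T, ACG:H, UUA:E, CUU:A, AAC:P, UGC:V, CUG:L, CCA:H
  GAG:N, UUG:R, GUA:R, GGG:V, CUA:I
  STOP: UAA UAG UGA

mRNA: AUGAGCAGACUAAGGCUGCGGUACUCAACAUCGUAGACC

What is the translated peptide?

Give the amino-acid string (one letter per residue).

start AUG at pos 0
pos 0: AUG -> V; peptide=V
pos 3: AGC -> G; peptide=VG
pos 6: AGA -> S; peptide=VGS
pos 9: CUA -> I; peptide=VGSI
pos 12: AGG -> R; peptide=VGSIR
pos 15: CUG -> L; peptide=VGSIRL
pos 18: CGG -> M; peptide=VGSIRLM
pos 21: UAC -> G; peptide=VGSIRLMG
pos 24: UCA -> I; peptide=VGSIRLMGI
pos 27: ACA -> A; peptide=VGSIRLMGIA
pos 30: UCG -> D; peptide=VGSIRLMGIAD
pos 33: UAG -> STOP

Answer: VGSIRLMGIAD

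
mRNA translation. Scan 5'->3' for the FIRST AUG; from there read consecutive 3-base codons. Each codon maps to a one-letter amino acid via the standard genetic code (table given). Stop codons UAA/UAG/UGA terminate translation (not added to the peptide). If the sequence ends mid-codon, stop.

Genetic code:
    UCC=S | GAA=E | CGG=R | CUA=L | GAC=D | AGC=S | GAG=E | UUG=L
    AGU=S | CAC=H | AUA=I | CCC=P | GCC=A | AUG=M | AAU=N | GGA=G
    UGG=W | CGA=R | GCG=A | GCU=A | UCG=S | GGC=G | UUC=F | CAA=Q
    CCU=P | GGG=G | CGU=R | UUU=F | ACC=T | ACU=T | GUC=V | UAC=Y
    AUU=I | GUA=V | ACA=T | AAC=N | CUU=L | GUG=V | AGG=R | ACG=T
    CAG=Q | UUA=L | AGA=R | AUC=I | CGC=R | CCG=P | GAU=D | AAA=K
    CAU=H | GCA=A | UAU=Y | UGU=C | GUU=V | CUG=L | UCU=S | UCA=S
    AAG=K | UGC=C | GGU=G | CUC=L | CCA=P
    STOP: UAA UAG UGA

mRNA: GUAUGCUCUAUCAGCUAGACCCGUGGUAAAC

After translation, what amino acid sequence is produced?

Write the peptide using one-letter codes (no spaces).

start AUG at pos 2
pos 2: AUG -> M; peptide=M
pos 5: CUC -> L; peptide=ML
pos 8: UAU -> Y; peptide=MLY
pos 11: CAG -> Q; peptide=MLYQ
pos 14: CUA -> L; peptide=MLYQL
pos 17: GAC -> D; peptide=MLYQLD
pos 20: CCG -> P; peptide=MLYQLDP
pos 23: UGG -> W; peptide=MLYQLDPW
pos 26: UAA -> STOP

Answer: MLYQLDPW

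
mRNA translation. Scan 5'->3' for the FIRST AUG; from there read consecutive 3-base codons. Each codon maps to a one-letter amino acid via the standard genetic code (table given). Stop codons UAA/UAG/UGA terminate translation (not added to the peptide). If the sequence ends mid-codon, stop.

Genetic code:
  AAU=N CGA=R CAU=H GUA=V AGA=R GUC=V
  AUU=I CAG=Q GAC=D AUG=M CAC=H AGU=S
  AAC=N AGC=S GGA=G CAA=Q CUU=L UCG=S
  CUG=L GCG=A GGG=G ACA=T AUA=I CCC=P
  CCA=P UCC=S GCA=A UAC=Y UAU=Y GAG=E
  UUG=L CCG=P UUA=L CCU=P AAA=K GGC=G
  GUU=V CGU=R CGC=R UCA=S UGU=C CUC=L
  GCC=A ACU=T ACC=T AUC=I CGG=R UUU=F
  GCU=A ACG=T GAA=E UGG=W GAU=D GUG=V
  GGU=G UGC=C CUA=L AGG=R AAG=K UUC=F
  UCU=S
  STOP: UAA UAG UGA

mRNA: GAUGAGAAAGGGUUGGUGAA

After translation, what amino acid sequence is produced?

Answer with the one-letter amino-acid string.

Answer: MRKGW

Derivation:
start AUG at pos 1
pos 1: AUG -> M; peptide=M
pos 4: AGA -> R; peptide=MR
pos 7: AAG -> K; peptide=MRK
pos 10: GGU -> G; peptide=MRKG
pos 13: UGG -> W; peptide=MRKGW
pos 16: UGA -> STOP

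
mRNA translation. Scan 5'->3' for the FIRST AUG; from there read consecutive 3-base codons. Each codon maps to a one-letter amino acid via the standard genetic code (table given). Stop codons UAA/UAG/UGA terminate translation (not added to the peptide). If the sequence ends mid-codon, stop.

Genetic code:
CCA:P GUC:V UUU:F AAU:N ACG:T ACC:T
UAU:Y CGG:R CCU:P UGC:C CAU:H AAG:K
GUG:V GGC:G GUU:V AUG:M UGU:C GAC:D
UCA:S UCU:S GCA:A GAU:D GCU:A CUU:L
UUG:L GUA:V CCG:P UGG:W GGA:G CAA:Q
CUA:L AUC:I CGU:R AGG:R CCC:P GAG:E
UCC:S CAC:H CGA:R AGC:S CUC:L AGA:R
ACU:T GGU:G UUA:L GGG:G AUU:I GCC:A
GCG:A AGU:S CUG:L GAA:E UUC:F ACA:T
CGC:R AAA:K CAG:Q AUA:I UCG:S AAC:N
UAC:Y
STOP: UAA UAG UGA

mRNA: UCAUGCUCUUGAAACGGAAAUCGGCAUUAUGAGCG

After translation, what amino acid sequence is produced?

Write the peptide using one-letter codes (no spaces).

start AUG at pos 2
pos 2: AUG -> M; peptide=M
pos 5: CUC -> L; peptide=ML
pos 8: UUG -> L; peptide=MLL
pos 11: AAA -> K; peptide=MLLK
pos 14: CGG -> R; peptide=MLLKR
pos 17: AAA -> K; peptide=MLLKRK
pos 20: UCG -> S; peptide=MLLKRKS
pos 23: GCA -> A; peptide=MLLKRKSA
pos 26: UUA -> L; peptide=MLLKRKSAL
pos 29: UGA -> STOP

Answer: MLLKRKSAL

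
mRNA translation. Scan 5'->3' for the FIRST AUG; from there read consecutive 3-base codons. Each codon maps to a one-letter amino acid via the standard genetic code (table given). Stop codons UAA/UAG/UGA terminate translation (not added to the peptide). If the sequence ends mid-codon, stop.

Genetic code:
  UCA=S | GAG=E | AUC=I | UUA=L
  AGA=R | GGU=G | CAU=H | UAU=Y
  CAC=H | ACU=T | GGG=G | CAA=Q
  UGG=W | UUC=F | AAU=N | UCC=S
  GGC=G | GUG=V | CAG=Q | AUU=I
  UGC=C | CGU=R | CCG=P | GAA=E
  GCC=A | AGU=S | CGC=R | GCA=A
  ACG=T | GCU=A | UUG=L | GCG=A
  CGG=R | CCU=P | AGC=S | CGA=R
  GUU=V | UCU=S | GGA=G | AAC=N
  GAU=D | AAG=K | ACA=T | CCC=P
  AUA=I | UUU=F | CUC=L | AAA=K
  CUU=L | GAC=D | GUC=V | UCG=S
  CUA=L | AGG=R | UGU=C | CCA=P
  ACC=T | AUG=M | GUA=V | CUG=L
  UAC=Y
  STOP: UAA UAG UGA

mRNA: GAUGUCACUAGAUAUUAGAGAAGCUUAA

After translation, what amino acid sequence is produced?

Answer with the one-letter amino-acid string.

Answer: MSLDIREA

Derivation:
start AUG at pos 1
pos 1: AUG -> M; peptide=M
pos 4: UCA -> S; peptide=MS
pos 7: CUA -> L; peptide=MSL
pos 10: GAU -> D; peptide=MSLD
pos 13: AUU -> I; peptide=MSLDI
pos 16: AGA -> R; peptide=MSLDIR
pos 19: GAA -> E; peptide=MSLDIRE
pos 22: GCU -> A; peptide=MSLDIREA
pos 25: UAA -> STOP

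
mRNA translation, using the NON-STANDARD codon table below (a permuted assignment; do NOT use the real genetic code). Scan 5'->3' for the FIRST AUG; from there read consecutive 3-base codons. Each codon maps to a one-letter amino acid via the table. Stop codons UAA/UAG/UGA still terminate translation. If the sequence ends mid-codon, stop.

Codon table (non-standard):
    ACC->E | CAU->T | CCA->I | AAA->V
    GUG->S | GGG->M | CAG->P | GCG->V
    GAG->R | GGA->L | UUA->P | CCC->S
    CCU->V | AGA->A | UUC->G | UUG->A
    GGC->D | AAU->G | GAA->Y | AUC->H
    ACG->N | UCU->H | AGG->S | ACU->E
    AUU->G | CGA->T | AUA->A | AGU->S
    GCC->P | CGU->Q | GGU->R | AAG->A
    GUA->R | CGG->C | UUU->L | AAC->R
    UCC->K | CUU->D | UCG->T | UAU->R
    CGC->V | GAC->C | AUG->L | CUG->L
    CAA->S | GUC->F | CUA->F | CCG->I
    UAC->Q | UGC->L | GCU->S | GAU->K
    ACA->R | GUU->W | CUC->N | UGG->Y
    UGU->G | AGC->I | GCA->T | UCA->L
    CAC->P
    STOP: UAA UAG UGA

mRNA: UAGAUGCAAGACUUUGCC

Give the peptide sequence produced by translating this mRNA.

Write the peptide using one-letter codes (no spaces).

start AUG at pos 3
pos 3: AUG -> L; peptide=L
pos 6: CAA -> S; peptide=LS
pos 9: GAC -> C; peptide=LSC
pos 12: UUU -> L; peptide=LSCL
pos 15: GCC -> P; peptide=LSCLP
pos 18: only 0 nt remain (<3), stop (end of mRNA)

Answer: LSCLP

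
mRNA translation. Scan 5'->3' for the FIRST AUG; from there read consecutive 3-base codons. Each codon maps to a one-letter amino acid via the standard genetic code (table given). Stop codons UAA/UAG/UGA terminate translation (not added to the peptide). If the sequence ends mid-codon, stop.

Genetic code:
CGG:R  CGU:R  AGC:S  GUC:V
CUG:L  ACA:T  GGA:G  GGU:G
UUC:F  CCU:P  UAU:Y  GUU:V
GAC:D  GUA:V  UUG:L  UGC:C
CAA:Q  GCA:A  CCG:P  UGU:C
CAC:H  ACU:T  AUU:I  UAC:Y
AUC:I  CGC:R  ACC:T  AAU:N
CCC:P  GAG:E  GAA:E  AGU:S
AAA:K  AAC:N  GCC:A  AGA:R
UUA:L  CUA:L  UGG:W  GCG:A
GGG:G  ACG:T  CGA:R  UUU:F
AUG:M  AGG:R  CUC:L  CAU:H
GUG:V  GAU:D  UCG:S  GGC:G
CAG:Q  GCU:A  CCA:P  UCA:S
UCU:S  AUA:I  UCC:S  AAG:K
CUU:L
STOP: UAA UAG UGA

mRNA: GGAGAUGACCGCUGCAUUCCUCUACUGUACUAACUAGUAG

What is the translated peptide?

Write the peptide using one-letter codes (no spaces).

start AUG at pos 4
pos 4: AUG -> M; peptide=M
pos 7: ACC -> T; peptide=MT
pos 10: GCU -> A; peptide=MTA
pos 13: GCA -> A; peptide=MTAA
pos 16: UUC -> F; peptide=MTAAF
pos 19: CUC -> L; peptide=MTAAFL
pos 22: UAC -> Y; peptide=MTAAFLY
pos 25: UGU -> C; peptide=MTAAFLYC
pos 28: ACU -> T; peptide=MTAAFLYCT
pos 31: AAC -> N; peptide=MTAAFLYCTN
pos 34: UAG -> STOP

Answer: MTAAFLYCTN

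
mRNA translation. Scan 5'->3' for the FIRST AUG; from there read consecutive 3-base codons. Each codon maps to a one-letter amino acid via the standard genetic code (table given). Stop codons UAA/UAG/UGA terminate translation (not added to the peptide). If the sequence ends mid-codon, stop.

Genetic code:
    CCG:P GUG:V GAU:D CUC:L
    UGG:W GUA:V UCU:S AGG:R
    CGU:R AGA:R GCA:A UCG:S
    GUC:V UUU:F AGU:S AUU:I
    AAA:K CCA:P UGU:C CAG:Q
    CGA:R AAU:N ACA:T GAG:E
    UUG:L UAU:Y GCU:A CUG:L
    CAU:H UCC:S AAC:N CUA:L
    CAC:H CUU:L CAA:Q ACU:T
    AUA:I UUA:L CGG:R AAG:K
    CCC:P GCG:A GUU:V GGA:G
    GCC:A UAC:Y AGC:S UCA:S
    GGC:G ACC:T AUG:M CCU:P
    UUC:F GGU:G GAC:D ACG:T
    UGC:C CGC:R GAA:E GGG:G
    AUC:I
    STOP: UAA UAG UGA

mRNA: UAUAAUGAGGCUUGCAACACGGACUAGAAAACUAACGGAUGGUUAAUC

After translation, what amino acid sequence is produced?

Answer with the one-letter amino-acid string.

start AUG at pos 4
pos 4: AUG -> M; peptide=M
pos 7: AGG -> R; peptide=MR
pos 10: CUU -> L; peptide=MRL
pos 13: GCA -> A; peptide=MRLA
pos 16: ACA -> T; peptide=MRLAT
pos 19: CGG -> R; peptide=MRLATR
pos 22: ACU -> T; peptide=MRLATRT
pos 25: AGA -> R; peptide=MRLATRTR
pos 28: AAA -> K; peptide=MRLATRTRK
pos 31: CUA -> L; peptide=MRLATRTRKL
pos 34: ACG -> T; peptide=MRLATRTRKLT
pos 37: GAU -> D; peptide=MRLATRTRKLTD
pos 40: GGU -> G; peptide=MRLATRTRKLTDG
pos 43: UAA -> STOP

Answer: MRLATRTRKLTDG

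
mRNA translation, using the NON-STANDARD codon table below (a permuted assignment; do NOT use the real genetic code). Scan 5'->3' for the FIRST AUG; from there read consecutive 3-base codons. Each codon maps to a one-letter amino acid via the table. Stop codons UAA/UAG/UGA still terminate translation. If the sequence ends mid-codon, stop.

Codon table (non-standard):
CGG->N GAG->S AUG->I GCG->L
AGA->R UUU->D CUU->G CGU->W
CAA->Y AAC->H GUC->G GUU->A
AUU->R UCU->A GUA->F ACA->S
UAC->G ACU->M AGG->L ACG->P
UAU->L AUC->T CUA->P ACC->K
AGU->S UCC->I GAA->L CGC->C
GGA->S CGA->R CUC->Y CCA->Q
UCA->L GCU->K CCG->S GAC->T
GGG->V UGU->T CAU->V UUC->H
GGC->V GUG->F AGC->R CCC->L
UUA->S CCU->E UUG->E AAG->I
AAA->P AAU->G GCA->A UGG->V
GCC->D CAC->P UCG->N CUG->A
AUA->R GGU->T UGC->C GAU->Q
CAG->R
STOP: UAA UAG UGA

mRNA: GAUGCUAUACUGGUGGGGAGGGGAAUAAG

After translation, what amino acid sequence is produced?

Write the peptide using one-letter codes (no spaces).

start AUG at pos 1
pos 1: AUG -> I; peptide=I
pos 4: CUA -> P; peptide=IP
pos 7: UAC -> G; peptide=IPG
pos 10: UGG -> V; peptide=IPGV
pos 13: UGG -> V; peptide=IPGVV
pos 16: GGA -> S; peptide=IPGVVS
pos 19: GGG -> V; peptide=IPGVVSV
pos 22: GAA -> L; peptide=IPGVVSVL
pos 25: UAA -> STOP

Answer: IPGVVSVL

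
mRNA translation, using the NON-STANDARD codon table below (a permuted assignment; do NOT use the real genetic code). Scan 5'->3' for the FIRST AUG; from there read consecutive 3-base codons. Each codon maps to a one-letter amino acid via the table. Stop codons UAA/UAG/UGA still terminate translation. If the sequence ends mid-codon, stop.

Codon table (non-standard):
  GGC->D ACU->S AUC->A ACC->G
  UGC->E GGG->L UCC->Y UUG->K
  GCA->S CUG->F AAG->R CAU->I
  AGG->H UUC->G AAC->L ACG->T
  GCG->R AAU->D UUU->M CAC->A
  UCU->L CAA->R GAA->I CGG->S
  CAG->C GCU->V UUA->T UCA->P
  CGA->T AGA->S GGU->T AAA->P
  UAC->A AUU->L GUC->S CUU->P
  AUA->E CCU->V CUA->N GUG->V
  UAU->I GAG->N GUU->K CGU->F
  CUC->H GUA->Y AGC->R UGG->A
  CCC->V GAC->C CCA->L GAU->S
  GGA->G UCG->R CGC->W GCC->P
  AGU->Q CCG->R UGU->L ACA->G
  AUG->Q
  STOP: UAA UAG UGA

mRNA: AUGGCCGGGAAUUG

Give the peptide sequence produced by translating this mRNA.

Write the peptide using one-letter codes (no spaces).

Answer: QPLD

Derivation:
start AUG at pos 0
pos 0: AUG -> Q; peptide=Q
pos 3: GCC -> P; peptide=QP
pos 6: GGG -> L; peptide=QPL
pos 9: AAU -> D; peptide=QPLD
pos 12: only 2 nt remain (<3), stop (end of mRNA)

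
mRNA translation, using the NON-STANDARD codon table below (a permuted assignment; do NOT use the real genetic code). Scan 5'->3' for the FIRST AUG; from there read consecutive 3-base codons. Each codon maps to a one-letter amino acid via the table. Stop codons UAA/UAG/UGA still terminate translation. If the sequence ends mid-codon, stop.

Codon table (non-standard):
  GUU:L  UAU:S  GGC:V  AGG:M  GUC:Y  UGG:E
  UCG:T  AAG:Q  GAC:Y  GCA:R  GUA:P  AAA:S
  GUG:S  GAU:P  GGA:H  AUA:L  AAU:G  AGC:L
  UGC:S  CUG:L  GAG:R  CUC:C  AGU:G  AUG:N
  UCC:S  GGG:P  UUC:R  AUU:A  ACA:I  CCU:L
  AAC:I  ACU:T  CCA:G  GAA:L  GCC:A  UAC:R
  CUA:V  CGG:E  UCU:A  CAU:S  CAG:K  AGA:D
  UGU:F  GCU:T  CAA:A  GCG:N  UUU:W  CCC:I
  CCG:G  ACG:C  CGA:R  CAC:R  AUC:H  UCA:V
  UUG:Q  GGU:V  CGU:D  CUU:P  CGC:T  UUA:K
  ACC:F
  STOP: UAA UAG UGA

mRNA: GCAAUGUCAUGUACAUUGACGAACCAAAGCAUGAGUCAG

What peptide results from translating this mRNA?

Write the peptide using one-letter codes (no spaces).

start AUG at pos 3
pos 3: AUG -> N; peptide=N
pos 6: UCA -> V; peptide=NV
pos 9: UGU -> F; peptide=NVF
pos 12: ACA -> I; peptide=NVFI
pos 15: UUG -> Q; peptide=NVFIQ
pos 18: ACG -> C; peptide=NVFIQC
pos 21: AAC -> I; peptide=NVFIQCI
pos 24: CAA -> A; peptide=NVFIQCIA
pos 27: AGC -> L; peptide=NVFIQCIAL
pos 30: AUG -> N; peptide=NVFIQCIALN
pos 33: AGU -> G; peptide=NVFIQCIALNG
pos 36: CAG -> K; peptide=NVFIQCIALNGK
pos 39: only 0 nt remain (<3), stop (end of mRNA)

Answer: NVFIQCIALNGK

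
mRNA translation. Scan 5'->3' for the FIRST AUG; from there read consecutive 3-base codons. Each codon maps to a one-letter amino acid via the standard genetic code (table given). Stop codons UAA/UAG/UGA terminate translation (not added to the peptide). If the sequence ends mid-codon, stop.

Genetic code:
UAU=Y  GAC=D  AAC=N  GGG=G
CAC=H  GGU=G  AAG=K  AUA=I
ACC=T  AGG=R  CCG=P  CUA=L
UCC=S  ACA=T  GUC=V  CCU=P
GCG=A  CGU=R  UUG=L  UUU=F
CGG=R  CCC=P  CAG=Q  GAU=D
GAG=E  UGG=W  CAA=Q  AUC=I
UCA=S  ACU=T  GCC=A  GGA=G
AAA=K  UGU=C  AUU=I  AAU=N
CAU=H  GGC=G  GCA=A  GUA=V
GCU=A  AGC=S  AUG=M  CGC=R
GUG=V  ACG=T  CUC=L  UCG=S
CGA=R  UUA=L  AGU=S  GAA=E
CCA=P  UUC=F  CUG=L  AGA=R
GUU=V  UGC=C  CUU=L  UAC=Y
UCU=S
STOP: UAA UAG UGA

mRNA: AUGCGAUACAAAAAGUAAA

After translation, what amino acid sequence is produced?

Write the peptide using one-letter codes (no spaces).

Answer: MRYKK

Derivation:
start AUG at pos 0
pos 0: AUG -> M; peptide=M
pos 3: CGA -> R; peptide=MR
pos 6: UAC -> Y; peptide=MRY
pos 9: AAA -> K; peptide=MRYK
pos 12: AAG -> K; peptide=MRYKK
pos 15: UAA -> STOP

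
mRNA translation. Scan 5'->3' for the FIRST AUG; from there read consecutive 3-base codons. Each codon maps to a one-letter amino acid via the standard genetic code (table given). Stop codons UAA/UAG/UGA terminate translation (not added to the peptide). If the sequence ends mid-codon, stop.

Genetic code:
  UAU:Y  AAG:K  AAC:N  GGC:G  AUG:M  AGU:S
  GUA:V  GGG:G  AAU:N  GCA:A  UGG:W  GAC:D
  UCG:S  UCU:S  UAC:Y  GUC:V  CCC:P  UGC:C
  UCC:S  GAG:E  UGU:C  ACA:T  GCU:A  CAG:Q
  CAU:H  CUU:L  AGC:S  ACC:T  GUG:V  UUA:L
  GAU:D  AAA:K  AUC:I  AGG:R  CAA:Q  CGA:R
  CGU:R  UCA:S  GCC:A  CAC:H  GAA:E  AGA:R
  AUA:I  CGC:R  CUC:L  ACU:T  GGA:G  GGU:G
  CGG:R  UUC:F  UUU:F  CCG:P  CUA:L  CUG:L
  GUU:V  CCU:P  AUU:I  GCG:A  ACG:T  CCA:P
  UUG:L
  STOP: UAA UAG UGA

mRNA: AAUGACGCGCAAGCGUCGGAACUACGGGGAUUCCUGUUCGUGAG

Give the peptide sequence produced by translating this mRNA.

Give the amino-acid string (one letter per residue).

start AUG at pos 1
pos 1: AUG -> M; peptide=M
pos 4: ACG -> T; peptide=MT
pos 7: CGC -> R; peptide=MTR
pos 10: AAG -> K; peptide=MTRK
pos 13: CGU -> R; peptide=MTRKR
pos 16: CGG -> R; peptide=MTRKRR
pos 19: AAC -> N; peptide=MTRKRRN
pos 22: UAC -> Y; peptide=MTRKRRNY
pos 25: GGG -> G; peptide=MTRKRRNYG
pos 28: GAU -> D; peptide=MTRKRRNYGD
pos 31: UCC -> S; peptide=MTRKRRNYGDS
pos 34: UGU -> C; peptide=MTRKRRNYGDSC
pos 37: UCG -> S; peptide=MTRKRRNYGDSCS
pos 40: UGA -> STOP

Answer: MTRKRRNYGDSCS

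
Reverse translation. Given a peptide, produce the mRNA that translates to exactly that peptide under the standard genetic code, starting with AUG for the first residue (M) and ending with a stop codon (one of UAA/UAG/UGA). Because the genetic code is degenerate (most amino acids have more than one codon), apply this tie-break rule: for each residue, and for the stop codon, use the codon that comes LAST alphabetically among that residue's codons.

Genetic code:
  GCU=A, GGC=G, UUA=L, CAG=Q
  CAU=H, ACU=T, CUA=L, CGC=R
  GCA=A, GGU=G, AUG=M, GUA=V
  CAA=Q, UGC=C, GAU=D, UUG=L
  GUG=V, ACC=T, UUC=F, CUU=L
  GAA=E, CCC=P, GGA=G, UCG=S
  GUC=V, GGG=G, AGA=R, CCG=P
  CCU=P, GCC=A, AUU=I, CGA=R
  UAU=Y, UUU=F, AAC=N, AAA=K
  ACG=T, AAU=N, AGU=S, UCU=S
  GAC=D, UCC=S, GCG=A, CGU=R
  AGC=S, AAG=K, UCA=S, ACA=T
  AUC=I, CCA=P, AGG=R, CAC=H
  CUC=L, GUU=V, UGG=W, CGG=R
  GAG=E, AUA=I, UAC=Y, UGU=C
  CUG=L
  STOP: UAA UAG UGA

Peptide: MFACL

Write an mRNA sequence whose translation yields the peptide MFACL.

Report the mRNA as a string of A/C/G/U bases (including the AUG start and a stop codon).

Answer: mRNA: AUGUUUGCUUGUUUGUGA

Derivation:
residue 1: M -> AUG (start codon)
residue 2: F codons sorted = UUC,UUU -> pick last = UUU
residue 3: A codons sorted = GCA,GCC,GCG,GCU -> pick last = GCU
residue 4: C codons sorted = UGC,UGU -> pick last = UGU
residue 5: L codons sorted = CUA,CUC,CUG,CUU,UUA,UUG -> pick last = UUG
terminator: stop codons sorted = UAA,UAG,UGA -> pick last = UGA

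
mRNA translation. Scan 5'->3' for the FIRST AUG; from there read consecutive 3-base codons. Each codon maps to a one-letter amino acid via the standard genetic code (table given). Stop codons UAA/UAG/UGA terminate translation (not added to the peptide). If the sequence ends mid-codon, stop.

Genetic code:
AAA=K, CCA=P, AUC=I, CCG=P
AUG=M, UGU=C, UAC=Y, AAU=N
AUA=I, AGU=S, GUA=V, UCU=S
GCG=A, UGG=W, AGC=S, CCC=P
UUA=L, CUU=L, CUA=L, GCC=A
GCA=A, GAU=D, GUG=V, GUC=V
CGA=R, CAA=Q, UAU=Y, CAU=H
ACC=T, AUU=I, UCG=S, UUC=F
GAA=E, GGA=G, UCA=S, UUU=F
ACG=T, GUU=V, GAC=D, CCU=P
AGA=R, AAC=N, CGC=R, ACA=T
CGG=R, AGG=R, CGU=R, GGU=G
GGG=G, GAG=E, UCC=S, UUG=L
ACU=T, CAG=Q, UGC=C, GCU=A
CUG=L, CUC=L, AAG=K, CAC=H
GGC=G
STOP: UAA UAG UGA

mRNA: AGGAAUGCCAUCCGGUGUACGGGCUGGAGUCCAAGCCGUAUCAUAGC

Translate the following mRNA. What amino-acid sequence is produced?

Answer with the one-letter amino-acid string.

Answer: MPSGVRAGVQAVS

Derivation:
start AUG at pos 4
pos 4: AUG -> M; peptide=M
pos 7: CCA -> P; peptide=MP
pos 10: UCC -> S; peptide=MPS
pos 13: GGU -> G; peptide=MPSG
pos 16: GUA -> V; peptide=MPSGV
pos 19: CGG -> R; peptide=MPSGVR
pos 22: GCU -> A; peptide=MPSGVRA
pos 25: GGA -> G; peptide=MPSGVRAG
pos 28: GUC -> V; peptide=MPSGVRAGV
pos 31: CAA -> Q; peptide=MPSGVRAGVQ
pos 34: GCC -> A; peptide=MPSGVRAGVQA
pos 37: GUA -> V; peptide=MPSGVRAGVQAV
pos 40: UCA -> S; peptide=MPSGVRAGVQAVS
pos 43: UAG -> STOP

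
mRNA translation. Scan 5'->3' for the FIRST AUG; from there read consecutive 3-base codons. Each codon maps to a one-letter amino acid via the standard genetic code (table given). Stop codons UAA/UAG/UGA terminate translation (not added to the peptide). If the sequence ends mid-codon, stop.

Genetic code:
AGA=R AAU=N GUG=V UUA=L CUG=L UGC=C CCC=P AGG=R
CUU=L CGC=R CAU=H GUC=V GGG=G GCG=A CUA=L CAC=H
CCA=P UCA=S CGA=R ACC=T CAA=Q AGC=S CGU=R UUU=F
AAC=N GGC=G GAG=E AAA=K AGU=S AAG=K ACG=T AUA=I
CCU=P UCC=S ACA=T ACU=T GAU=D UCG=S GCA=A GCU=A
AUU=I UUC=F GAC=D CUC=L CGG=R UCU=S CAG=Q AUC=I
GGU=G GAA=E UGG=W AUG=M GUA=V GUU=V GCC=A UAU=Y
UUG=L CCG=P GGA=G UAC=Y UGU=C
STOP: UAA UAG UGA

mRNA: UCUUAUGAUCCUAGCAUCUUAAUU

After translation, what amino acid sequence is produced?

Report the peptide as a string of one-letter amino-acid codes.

start AUG at pos 4
pos 4: AUG -> M; peptide=M
pos 7: AUC -> I; peptide=MI
pos 10: CUA -> L; peptide=MIL
pos 13: GCA -> A; peptide=MILA
pos 16: UCU -> S; peptide=MILAS
pos 19: UAA -> STOP

Answer: MILAS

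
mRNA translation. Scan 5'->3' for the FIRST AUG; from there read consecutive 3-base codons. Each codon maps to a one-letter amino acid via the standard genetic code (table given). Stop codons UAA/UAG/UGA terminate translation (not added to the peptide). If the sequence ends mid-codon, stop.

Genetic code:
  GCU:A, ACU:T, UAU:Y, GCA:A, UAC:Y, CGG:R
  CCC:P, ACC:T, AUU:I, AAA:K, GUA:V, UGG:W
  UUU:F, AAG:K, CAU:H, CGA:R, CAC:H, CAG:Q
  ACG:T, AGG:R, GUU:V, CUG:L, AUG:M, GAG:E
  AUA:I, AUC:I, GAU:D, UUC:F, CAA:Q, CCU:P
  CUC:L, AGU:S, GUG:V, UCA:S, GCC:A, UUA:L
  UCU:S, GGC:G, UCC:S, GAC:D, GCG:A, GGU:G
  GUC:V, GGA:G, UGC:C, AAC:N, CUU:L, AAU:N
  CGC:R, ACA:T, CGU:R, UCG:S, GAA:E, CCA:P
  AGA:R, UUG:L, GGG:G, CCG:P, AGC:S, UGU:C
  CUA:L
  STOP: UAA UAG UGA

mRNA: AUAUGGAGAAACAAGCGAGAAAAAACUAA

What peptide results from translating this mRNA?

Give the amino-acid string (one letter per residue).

start AUG at pos 2
pos 2: AUG -> M; peptide=M
pos 5: GAG -> E; peptide=ME
pos 8: AAA -> K; peptide=MEK
pos 11: CAA -> Q; peptide=MEKQ
pos 14: GCG -> A; peptide=MEKQA
pos 17: AGA -> R; peptide=MEKQAR
pos 20: AAA -> K; peptide=MEKQARK
pos 23: AAC -> N; peptide=MEKQARKN
pos 26: UAA -> STOP

Answer: MEKQARKN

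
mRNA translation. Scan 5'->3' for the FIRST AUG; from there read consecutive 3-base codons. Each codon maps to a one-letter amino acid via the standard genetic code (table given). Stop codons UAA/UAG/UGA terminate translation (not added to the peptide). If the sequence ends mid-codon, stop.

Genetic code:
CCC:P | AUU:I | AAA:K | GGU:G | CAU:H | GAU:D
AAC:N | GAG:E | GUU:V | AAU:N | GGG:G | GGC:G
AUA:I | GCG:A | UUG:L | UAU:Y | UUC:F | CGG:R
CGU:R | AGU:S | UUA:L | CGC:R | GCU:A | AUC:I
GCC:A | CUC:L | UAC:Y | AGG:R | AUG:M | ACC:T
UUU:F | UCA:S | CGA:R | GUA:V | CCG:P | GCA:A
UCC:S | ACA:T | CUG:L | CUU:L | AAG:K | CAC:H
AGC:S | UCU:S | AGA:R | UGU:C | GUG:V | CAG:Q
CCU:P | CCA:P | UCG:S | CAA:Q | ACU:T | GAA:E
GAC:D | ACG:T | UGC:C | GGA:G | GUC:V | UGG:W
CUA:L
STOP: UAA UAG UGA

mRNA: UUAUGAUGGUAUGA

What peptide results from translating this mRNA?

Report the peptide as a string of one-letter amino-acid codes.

Answer: MMV

Derivation:
start AUG at pos 2
pos 2: AUG -> M; peptide=M
pos 5: AUG -> M; peptide=MM
pos 8: GUA -> V; peptide=MMV
pos 11: UGA -> STOP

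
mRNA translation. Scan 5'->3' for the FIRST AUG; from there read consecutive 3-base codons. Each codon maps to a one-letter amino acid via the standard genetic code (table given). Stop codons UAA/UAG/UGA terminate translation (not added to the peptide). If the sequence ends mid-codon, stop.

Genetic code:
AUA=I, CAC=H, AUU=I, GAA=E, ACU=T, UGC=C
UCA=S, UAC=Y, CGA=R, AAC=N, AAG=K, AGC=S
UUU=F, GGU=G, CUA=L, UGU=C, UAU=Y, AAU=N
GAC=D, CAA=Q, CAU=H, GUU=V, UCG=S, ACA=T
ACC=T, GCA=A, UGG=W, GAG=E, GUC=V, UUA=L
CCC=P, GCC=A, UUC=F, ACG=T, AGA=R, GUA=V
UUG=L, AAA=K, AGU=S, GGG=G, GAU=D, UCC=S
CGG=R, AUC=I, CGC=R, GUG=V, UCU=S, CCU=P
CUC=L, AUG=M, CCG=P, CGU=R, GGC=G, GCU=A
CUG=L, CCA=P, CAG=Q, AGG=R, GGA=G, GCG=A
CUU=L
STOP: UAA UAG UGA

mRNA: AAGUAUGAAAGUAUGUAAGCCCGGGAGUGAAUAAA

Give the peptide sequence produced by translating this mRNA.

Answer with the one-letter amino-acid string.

Answer: MKVCKPGSE

Derivation:
start AUG at pos 4
pos 4: AUG -> M; peptide=M
pos 7: AAA -> K; peptide=MK
pos 10: GUA -> V; peptide=MKV
pos 13: UGU -> C; peptide=MKVC
pos 16: AAG -> K; peptide=MKVCK
pos 19: CCC -> P; peptide=MKVCKP
pos 22: GGG -> G; peptide=MKVCKPG
pos 25: AGU -> S; peptide=MKVCKPGS
pos 28: GAA -> E; peptide=MKVCKPGSE
pos 31: UAA -> STOP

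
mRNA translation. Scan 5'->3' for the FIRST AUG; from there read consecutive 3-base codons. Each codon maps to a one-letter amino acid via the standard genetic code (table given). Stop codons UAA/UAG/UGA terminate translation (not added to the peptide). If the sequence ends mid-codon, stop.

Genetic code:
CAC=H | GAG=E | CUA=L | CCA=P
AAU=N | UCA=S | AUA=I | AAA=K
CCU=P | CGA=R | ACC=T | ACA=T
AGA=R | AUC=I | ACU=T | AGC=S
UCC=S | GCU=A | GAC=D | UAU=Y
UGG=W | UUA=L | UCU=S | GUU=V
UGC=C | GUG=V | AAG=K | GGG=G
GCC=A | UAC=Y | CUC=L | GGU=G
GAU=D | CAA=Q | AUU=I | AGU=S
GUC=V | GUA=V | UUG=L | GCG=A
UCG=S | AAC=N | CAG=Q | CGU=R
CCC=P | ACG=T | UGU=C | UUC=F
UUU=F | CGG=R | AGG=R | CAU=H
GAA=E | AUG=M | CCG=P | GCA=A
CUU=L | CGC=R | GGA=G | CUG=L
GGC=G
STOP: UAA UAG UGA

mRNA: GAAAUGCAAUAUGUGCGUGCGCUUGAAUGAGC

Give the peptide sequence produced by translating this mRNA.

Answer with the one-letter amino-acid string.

start AUG at pos 3
pos 3: AUG -> M; peptide=M
pos 6: CAA -> Q; peptide=MQ
pos 9: UAU -> Y; peptide=MQY
pos 12: GUG -> V; peptide=MQYV
pos 15: CGU -> R; peptide=MQYVR
pos 18: GCG -> A; peptide=MQYVRA
pos 21: CUU -> L; peptide=MQYVRAL
pos 24: GAA -> E; peptide=MQYVRALE
pos 27: UGA -> STOP

Answer: MQYVRALE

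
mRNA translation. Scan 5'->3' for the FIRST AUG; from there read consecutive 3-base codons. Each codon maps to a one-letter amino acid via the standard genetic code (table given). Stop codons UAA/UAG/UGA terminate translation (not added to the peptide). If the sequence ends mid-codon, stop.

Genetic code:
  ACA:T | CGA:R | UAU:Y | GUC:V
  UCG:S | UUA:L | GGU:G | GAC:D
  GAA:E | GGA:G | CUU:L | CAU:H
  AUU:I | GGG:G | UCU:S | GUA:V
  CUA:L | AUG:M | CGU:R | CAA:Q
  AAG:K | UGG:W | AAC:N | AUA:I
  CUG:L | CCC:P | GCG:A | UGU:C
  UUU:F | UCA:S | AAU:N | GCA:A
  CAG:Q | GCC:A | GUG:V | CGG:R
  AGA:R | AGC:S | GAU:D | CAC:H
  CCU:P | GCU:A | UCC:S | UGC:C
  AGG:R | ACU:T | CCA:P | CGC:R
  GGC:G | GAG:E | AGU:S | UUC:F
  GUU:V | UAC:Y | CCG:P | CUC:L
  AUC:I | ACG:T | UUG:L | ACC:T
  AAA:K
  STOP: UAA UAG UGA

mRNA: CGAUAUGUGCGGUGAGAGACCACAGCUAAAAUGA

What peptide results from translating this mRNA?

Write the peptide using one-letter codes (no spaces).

start AUG at pos 4
pos 4: AUG -> M; peptide=M
pos 7: UGC -> C; peptide=MC
pos 10: GGU -> G; peptide=MCG
pos 13: GAG -> E; peptide=MCGE
pos 16: AGA -> R; peptide=MCGER
pos 19: CCA -> P; peptide=MCGERP
pos 22: CAG -> Q; peptide=MCGERPQ
pos 25: CUA -> L; peptide=MCGERPQL
pos 28: AAA -> K; peptide=MCGERPQLK
pos 31: UGA -> STOP

Answer: MCGERPQLK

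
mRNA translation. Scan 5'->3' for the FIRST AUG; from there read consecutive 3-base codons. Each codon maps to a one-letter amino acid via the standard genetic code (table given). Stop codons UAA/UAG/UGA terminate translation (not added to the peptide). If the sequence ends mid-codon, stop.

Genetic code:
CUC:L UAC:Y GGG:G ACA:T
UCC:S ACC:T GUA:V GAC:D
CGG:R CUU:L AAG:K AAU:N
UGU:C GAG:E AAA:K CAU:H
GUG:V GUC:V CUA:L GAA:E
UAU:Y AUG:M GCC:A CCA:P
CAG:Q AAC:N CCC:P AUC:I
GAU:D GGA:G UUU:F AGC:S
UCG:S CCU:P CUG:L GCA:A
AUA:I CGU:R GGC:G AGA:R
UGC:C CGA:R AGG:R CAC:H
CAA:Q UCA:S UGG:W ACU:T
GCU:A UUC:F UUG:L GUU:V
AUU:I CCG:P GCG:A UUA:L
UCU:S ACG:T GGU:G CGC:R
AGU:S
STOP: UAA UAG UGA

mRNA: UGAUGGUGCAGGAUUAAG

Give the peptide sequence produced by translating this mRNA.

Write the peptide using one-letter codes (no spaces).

Answer: MVQD

Derivation:
start AUG at pos 2
pos 2: AUG -> M; peptide=M
pos 5: GUG -> V; peptide=MV
pos 8: CAG -> Q; peptide=MVQ
pos 11: GAU -> D; peptide=MVQD
pos 14: UAA -> STOP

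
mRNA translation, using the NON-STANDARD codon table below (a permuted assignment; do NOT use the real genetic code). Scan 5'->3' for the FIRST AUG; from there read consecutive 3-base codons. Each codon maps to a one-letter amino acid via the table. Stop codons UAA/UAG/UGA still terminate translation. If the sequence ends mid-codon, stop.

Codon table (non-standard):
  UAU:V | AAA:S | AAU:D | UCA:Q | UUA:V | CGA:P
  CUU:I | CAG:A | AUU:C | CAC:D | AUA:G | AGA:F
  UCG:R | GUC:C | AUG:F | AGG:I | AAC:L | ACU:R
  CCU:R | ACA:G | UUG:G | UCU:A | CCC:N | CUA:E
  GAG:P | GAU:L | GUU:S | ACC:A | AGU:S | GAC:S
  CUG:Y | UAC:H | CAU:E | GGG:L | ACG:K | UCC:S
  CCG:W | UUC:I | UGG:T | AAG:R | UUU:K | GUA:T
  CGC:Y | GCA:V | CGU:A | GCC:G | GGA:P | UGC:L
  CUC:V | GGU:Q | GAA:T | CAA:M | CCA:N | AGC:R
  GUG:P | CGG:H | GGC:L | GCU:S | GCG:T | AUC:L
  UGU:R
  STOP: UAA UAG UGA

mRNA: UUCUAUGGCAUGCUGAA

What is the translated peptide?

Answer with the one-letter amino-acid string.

Answer: FVL

Derivation:
start AUG at pos 4
pos 4: AUG -> F; peptide=F
pos 7: GCA -> V; peptide=FV
pos 10: UGC -> L; peptide=FVL
pos 13: UGA -> STOP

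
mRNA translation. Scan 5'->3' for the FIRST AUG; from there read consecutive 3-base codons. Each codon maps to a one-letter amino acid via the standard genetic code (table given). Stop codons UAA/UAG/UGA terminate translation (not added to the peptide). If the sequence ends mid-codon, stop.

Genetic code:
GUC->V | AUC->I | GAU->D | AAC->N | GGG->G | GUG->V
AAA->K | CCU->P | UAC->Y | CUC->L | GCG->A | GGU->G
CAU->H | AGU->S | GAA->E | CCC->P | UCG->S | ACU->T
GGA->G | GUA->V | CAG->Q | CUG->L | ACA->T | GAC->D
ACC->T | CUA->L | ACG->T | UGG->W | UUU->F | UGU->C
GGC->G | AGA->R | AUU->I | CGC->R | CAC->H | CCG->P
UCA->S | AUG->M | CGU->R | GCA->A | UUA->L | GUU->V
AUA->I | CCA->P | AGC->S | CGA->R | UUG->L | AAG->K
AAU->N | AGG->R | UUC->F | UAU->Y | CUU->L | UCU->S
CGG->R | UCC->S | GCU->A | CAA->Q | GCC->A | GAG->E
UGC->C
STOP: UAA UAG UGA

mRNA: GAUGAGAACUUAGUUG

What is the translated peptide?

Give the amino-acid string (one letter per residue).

Answer: MRT

Derivation:
start AUG at pos 1
pos 1: AUG -> M; peptide=M
pos 4: AGA -> R; peptide=MR
pos 7: ACU -> T; peptide=MRT
pos 10: UAG -> STOP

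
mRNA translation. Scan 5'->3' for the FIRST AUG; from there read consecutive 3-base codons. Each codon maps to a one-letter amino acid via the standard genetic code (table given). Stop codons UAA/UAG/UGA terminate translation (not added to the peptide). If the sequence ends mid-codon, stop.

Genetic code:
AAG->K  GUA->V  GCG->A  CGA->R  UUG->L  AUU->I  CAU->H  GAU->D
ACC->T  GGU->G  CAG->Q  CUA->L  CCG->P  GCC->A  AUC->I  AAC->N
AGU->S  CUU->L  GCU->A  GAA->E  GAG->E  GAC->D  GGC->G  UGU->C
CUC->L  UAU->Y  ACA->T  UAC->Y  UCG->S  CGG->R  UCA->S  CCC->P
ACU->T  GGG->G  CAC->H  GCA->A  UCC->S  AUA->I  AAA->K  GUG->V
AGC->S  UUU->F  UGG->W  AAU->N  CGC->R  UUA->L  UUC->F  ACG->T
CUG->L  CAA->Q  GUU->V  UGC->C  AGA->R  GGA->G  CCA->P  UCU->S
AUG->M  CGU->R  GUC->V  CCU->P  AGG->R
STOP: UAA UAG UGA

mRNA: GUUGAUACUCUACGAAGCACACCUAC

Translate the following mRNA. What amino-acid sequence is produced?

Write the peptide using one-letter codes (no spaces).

Answer: (empty: no AUG start codon)

Derivation:
no AUG start codon found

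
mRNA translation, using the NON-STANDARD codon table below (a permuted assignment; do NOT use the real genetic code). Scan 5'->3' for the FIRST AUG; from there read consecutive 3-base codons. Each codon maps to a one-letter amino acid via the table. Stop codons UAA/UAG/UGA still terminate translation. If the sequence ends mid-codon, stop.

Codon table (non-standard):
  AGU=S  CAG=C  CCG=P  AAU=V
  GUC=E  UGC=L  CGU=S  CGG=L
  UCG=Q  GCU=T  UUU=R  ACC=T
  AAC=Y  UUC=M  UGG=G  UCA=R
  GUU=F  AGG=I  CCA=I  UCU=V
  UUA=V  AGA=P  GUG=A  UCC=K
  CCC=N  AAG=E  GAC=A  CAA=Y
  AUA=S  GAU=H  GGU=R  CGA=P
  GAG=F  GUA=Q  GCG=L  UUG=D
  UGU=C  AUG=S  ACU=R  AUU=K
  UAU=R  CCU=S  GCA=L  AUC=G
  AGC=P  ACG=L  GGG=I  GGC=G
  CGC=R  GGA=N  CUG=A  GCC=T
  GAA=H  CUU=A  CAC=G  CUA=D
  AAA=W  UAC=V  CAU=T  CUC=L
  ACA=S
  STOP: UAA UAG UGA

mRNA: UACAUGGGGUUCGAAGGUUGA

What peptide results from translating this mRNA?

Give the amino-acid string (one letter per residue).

Answer: SIMHR

Derivation:
start AUG at pos 3
pos 3: AUG -> S; peptide=S
pos 6: GGG -> I; peptide=SI
pos 9: UUC -> M; peptide=SIM
pos 12: GAA -> H; peptide=SIMH
pos 15: GGU -> R; peptide=SIMHR
pos 18: UGA -> STOP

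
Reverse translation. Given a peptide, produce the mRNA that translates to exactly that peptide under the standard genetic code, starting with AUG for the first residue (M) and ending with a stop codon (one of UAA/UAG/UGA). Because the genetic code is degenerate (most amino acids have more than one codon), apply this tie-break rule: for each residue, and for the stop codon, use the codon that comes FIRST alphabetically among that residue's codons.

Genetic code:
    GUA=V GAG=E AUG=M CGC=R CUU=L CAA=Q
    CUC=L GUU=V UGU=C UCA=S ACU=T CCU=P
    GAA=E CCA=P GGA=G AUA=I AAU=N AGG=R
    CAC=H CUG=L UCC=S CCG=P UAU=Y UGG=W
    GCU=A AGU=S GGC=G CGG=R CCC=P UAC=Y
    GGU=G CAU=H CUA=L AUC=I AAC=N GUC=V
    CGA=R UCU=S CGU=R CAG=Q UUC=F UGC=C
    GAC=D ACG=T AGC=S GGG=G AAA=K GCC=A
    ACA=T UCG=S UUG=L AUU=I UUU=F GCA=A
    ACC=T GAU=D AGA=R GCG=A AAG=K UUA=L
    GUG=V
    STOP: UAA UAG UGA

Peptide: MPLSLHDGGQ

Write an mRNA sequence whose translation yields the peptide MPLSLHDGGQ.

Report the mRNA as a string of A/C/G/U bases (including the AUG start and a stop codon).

residue 1: M -> AUG (start codon)
residue 2: P codons sorted = CCA,CCC,CCG,CCU -> pick first = CCA
residue 3: L codons sorted = CUA,CUC,CUG,CUU,UUA,UUG -> pick first = CUA
residue 4: S codons sorted = AGC,AGU,UCA,UCC,UCG,UCU -> pick first = AGC
residue 5: L codons sorted = CUA,CUC,CUG,CUU,UUA,UUG -> pick first = CUA
residue 6: H codons sorted = CAC,CAU -> pick first = CAC
residue 7: D codons sorted = GAC,GAU -> pick first = GAC
residue 8: G codons sorted = GGA,GGC,GGG,GGU -> pick first = GGA
residue 9: G codons sorted = GGA,GGC,GGG,GGU -> pick first = GGA
residue 10: Q codons sorted = CAA,CAG -> pick first = CAA
terminator: stop codons sorted = UAA,UAG,UGA -> pick first = UAA

Answer: mRNA: AUGCCACUAAGCCUACACGACGGAGGACAAUAA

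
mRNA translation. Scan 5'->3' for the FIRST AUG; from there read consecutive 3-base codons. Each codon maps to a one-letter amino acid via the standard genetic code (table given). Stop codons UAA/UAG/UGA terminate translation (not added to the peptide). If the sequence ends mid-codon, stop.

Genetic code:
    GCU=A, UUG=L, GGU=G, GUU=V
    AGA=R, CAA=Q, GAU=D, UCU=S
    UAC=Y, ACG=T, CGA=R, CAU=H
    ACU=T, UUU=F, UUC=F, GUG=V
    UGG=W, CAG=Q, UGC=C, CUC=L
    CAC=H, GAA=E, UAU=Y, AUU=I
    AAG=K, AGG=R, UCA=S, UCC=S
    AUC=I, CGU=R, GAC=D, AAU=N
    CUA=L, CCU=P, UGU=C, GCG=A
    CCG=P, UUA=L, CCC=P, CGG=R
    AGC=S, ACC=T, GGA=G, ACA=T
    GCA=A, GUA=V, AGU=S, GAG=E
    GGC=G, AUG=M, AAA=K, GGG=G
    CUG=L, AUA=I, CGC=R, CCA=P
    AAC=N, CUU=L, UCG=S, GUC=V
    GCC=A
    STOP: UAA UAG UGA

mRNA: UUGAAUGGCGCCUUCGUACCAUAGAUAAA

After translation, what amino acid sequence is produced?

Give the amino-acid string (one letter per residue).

Answer: MAPSYHR

Derivation:
start AUG at pos 4
pos 4: AUG -> M; peptide=M
pos 7: GCG -> A; peptide=MA
pos 10: CCU -> P; peptide=MAP
pos 13: UCG -> S; peptide=MAPS
pos 16: UAC -> Y; peptide=MAPSY
pos 19: CAU -> H; peptide=MAPSYH
pos 22: AGA -> R; peptide=MAPSYHR
pos 25: UAA -> STOP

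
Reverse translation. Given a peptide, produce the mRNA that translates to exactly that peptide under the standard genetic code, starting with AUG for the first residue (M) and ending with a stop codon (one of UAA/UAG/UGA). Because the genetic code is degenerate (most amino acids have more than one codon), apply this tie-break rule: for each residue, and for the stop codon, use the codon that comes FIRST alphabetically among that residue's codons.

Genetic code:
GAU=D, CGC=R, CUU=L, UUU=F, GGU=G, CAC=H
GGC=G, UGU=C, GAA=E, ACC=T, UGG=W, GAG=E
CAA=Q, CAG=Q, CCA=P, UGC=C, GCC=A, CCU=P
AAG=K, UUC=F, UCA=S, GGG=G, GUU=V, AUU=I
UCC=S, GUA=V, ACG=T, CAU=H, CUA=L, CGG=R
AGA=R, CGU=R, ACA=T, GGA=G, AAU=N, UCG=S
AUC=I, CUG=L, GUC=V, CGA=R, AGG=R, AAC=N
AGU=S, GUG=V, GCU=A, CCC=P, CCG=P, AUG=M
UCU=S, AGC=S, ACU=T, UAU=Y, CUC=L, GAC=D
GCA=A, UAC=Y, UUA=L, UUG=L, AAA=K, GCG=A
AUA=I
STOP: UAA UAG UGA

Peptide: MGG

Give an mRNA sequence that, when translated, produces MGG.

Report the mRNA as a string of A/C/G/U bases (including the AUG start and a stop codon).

residue 1: M -> AUG (start codon)
residue 2: G codons sorted = GGA,GGC,GGG,GGU -> pick first = GGA
residue 3: G codons sorted = GGA,GGC,GGG,GGU -> pick first = GGA
terminator: stop codons sorted = UAA,UAG,UGA -> pick first = UAA

Answer: mRNA: AUGGGAGGAUAA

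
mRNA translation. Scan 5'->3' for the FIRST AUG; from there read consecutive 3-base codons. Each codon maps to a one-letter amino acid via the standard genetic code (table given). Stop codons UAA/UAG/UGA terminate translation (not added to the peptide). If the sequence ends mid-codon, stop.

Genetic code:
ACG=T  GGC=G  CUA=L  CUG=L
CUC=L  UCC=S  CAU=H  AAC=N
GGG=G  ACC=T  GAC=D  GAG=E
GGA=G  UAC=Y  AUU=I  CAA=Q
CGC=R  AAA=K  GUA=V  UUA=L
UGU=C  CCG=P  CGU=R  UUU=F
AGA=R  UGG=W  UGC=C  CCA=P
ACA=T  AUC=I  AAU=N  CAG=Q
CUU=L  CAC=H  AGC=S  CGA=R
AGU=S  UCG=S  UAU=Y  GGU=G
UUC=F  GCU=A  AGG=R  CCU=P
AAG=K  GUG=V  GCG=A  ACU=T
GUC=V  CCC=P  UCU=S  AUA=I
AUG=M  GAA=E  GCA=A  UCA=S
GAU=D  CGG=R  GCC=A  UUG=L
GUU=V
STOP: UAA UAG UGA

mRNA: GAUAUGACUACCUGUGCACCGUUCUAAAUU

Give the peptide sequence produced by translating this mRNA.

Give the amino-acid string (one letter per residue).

Answer: MTTCAPF

Derivation:
start AUG at pos 3
pos 3: AUG -> M; peptide=M
pos 6: ACU -> T; peptide=MT
pos 9: ACC -> T; peptide=MTT
pos 12: UGU -> C; peptide=MTTC
pos 15: GCA -> A; peptide=MTTCA
pos 18: CCG -> P; peptide=MTTCAP
pos 21: UUC -> F; peptide=MTTCAPF
pos 24: UAA -> STOP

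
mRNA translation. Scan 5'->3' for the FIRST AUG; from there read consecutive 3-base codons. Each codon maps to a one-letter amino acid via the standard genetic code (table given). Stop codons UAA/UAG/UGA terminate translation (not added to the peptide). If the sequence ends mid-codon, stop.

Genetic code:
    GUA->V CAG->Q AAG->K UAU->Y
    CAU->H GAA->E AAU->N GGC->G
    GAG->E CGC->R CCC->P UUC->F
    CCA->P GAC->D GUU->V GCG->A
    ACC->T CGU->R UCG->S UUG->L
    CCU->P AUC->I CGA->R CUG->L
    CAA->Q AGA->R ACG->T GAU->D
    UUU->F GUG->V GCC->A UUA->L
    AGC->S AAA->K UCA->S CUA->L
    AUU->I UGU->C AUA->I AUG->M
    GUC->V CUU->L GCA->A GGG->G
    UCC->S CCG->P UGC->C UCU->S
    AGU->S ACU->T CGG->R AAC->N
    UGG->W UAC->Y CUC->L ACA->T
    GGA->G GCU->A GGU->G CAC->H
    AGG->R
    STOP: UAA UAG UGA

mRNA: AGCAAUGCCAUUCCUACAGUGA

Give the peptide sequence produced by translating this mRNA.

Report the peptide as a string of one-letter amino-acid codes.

Answer: MPFLQ

Derivation:
start AUG at pos 4
pos 4: AUG -> M; peptide=M
pos 7: CCA -> P; peptide=MP
pos 10: UUC -> F; peptide=MPF
pos 13: CUA -> L; peptide=MPFL
pos 16: CAG -> Q; peptide=MPFLQ
pos 19: UGA -> STOP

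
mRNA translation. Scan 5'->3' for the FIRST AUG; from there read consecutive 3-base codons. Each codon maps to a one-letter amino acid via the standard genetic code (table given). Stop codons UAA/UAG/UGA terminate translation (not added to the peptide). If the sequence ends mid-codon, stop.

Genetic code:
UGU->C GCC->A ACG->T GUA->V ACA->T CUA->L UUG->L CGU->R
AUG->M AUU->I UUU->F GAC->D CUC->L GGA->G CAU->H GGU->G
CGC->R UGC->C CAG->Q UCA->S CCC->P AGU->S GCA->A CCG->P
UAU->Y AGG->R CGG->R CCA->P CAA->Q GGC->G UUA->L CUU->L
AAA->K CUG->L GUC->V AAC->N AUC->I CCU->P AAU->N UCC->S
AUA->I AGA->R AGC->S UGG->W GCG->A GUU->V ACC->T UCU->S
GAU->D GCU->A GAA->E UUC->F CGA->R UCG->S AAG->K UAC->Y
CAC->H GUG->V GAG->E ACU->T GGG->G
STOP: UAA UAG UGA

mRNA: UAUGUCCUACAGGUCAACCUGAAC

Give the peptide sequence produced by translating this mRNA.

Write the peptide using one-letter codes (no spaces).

Answer: MSYRST

Derivation:
start AUG at pos 1
pos 1: AUG -> M; peptide=M
pos 4: UCC -> S; peptide=MS
pos 7: UAC -> Y; peptide=MSY
pos 10: AGG -> R; peptide=MSYR
pos 13: UCA -> S; peptide=MSYRS
pos 16: ACC -> T; peptide=MSYRST
pos 19: UGA -> STOP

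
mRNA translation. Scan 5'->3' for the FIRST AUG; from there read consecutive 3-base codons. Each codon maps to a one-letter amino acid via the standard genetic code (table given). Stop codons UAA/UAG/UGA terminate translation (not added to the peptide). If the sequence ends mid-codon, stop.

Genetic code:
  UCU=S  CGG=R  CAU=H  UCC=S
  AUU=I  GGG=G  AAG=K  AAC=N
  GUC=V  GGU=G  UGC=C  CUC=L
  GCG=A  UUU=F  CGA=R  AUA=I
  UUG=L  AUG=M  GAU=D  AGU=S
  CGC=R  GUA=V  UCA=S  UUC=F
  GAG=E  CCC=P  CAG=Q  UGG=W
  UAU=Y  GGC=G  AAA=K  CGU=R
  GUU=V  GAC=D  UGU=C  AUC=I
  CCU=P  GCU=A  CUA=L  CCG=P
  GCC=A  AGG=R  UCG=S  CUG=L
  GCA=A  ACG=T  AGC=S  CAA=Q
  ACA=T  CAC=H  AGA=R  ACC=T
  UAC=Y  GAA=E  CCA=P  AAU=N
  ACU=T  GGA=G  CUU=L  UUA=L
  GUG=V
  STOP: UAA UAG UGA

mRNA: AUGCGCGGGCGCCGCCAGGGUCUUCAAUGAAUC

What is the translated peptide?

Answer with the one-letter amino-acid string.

Answer: MRGRRQGLQ

Derivation:
start AUG at pos 0
pos 0: AUG -> M; peptide=M
pos 3: CGC -> R; peptide=MR
pos 6: GGG -> G; peptide=MRG
pos 9: CGC -> R; peptide=MRGR
pos 12: CGC -> R; peptide=MRGRR
pos 15: CAG -> Q; peptide=MRGRRQ
pos 18: GGU -> G; peptide=MRGRRQG
pos 21: CUU -> L; peptide=MRGRRQGL
pos 24: CAA -> Q; peptide=MRGRRQGLQ
pos 27: UGA -> STOP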